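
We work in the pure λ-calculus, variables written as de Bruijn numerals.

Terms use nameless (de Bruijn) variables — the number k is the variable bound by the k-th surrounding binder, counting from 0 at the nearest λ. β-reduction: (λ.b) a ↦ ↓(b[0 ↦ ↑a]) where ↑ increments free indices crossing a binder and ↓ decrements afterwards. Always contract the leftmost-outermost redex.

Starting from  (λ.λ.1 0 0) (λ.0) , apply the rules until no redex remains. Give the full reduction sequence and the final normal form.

  start: (λ.λ.1 0 0) (λ.0)
  [1] λ.(λ.0) 0 0
  [2] λ.0 0

Answer: normal form = λ.0 0  (in 2 steps)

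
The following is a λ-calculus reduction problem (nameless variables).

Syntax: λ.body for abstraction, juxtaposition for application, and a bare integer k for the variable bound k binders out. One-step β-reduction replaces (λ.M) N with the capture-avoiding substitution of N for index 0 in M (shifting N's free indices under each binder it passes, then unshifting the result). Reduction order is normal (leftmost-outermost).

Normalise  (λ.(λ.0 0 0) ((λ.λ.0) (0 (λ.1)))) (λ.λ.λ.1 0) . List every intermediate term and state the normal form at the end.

  start: (λ.(λ.0 0 0) ((λ.λ.0) (0 (λ.1)))) (λ.λ.λ.1 0)
  [1] (λ.0 0 0) ((λ.λ.0) ((λ.λ.λ.1 0) (λ.λ.λ.λ.1 0)))
  [2] (λ.λ.0) ((λ.λ.λ.1 0) (λ.λ.λ.λ.1 0)) ((λ.λ.0) ((λ.λ.λ.1 0) (λ.λ.λ.λ.1 0))) ((λ.λ.0) ((λ.λ.λ.1 0) (λ.λ.λ.λ.1 0)))
  [3] (λ.0) ((λ.λ.0) ((λ.λ.λ.1 0) (λ.λ.λ.λ.1 0))) ((λ.λ.0) ((λ.λ.λ.1 0) (λ.λ.λ.λ.1 0)))
  [4] (λ.λ.0) ((λ.λ.λ.1 0) (λ.λ.λ.λ.1 0)) ((λ.λ.0) ((λ.λ.λ.1 0) (λ.λ.λ.λ.1 0)))
  [5] (λ.0) ((λ.λ.0) ((λ.λ.λ.1 0) (λ.λ.λ.λ.1 0)))
  [6] (λ.λ.0) ((λ.λ.λ.1 0) (λ.λ.λ.λ.1 0))
  [7] λ.0

Answer: normal form = λ.0  (in 7 steps)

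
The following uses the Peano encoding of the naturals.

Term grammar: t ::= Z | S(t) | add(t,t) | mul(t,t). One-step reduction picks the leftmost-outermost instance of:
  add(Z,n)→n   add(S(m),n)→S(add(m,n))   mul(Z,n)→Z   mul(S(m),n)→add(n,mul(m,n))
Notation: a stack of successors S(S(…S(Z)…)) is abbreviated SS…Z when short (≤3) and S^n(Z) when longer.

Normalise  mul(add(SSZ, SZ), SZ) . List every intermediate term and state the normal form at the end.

  start: mul(add(SSZ, SZ), SZ)
  [1] mul(S(add(SZ, SZ)), SZ)
  [2] add(SZ, mul(add(SZ, SZ), SZ))
  [3] S(add(Z, mul(add(SZ, SZ), SZ)))
  [4] S(mul(add(SZ, SZ), SZ))
  [5] S(mul(S(add(Z, SZ)), SZ))
  [6] S(add(SZ, mul(add(Z, SZ), SZ)))
  [7] S(S(add(Z, mul(add(Z, SZ), SZ))))
  [8] S(S(mul(add(Z, SZ), SZ)))
  [9] S(S(mul(SZ, SZ)))
  [10] S(S(add(SZ, mul(Z, SZ))))
  [11] S(S(S(add(Z, mul(Z, SZ)))))
  [12] S(S(S(mul(Z, SZ))))
  [13] SSSZ

Answer: normal form = SSSZ  (in 13 steps)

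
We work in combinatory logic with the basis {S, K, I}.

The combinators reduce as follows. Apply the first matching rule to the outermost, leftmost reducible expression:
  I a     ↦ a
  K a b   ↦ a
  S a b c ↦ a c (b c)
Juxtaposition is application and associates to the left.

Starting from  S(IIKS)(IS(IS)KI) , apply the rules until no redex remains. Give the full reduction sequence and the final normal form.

  start: S(IIKS)(IS(IS)KI)
  [1] S(IKS)(IS(IS)KI)
  [2] S(KS)(IS(IS)KI)
  [3] S(KS)(S(IS)KI)
  [4] S(KS)(ISI(KI))
  [5] S(KS)(SI(KI))

Answer: normal form = S(KS)(SI(KI))  (in 5 steps)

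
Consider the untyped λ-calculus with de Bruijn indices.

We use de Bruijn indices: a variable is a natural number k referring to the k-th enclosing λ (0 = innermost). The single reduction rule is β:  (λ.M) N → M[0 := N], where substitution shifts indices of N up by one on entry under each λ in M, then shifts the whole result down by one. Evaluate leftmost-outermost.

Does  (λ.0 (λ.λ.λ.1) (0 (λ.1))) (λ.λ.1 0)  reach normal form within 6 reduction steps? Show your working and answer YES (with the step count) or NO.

Answer: YES — reaches normal form λ.λ.1 in 4 ≤ 6 steps

Derivation:
  start: (λ.0 (λ.λ.λ.1) (0 (λ.1))) (λ.λ.1 0)
  step 1: (λ.λ.1 0) (λ.λ.λ.1) ((λ.λ.1 0) (λ.λ.λ.1 0))
  step 2: (λ.(λ.λ.λ.1) 0) ((λ.λ.1 0) (λ.λ.λ.1 0))
  step 3: (λ.λ.λ.1) ((λ.λ.1 0) (λ.λ.λ.1 0))
  step 4: λ.λ.1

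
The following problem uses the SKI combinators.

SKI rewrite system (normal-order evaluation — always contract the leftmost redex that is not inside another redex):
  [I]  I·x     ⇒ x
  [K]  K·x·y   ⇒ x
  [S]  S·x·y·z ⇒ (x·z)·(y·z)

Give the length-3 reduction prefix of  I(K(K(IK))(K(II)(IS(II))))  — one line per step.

Answer: after 3 steps: KK

Reduction:
  start: I(K(K(IK))(K(II)(IS(II))))
  →1  K(K(IK))(K(II)(IS(II)))
  →2  K(IK)
  →3  KK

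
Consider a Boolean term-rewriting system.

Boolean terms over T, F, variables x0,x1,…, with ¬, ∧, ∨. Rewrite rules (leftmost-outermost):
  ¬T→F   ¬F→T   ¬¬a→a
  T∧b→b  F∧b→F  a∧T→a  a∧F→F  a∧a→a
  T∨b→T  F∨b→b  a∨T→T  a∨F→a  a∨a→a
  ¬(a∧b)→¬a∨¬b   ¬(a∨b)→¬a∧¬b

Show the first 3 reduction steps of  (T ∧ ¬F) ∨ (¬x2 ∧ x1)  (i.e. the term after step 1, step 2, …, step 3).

  start: (T ∧ ¬F) ∨ (¬x2 ∧ x1)
  →1  ¬F ∨ (¬x2 ∧ x1)
  →2  T ∨ (¬x2 ∧ x1)
  →3  T

Answer: after 3 steps: T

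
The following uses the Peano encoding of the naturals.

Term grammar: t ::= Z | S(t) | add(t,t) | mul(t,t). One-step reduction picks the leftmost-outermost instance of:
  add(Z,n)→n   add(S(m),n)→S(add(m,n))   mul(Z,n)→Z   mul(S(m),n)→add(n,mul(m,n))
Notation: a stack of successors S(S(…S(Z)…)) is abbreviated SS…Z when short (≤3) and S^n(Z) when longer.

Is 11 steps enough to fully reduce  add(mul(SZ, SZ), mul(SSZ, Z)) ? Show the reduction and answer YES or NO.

Answer: YES — reaches normal form SZ in 11 ≤ 11 steps

Derivation:
  start: add(mul(SZ, SZ), mul(SSZ, Z))
  [1] add(add(SZ, mul(Z, SZ)), mul(SSZ, Z))
  [2] add(S(add(Z, mul(Z, SZ))), mul(SSZ, Z))
  [3] S(add(add(Z, mul(Z, SZ)), mul(SSZ, Z)))
  [4] S(add(mul(Z, SZ), mul(SSZ, Z)))
  [5] S(add(Z, mul(SSZ, Z)))
  [6] S(mul(SSZ, Z))
  [7] S(add(Z, mul(SZ, Z)))
  [8] S(mul(SZ, Z))
  [9] S(add(Z, mul(Z, Z)))
  [10] S(mul(Z, Z))
  [11] SZ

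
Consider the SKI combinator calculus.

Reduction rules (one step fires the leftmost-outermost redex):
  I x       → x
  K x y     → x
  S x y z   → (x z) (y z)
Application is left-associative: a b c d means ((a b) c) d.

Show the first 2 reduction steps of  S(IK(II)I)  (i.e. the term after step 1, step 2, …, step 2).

Answer: after 2 steps: S(II)

Reduction:
  start: S(IK(II)I)
  →1  S(K(II)I)
  →2  S(II)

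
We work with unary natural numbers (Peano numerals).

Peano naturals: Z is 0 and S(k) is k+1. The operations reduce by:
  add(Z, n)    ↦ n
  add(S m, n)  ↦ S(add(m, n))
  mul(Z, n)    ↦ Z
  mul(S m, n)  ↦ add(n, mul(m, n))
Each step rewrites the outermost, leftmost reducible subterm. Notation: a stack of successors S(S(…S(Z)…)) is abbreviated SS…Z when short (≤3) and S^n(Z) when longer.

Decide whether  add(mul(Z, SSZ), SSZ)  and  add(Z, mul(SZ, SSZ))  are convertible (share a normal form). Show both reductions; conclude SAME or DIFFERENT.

Term A:
  start: add(mul(Z, SSZ), SSZ)
  step 1: add(Z, SSZ)
  step 2: SSZ

Term B:
  start: add(Z, mul(SZ, SSZ))
  step 1: mul(SZ, SSZ)
  step 2: add(SSZ, mul(Z, SSZ))
  step 3: S(add(SZ, mul(Z, SSZ)))
  step 4: S(S(add(Z, mul(Z, SSZ))))
  step 5: S(S(mul(Z, SSZ)))
  step 6: SSZ

Answer: SAME — A ⇓ SSZ, B ⇓ SSZ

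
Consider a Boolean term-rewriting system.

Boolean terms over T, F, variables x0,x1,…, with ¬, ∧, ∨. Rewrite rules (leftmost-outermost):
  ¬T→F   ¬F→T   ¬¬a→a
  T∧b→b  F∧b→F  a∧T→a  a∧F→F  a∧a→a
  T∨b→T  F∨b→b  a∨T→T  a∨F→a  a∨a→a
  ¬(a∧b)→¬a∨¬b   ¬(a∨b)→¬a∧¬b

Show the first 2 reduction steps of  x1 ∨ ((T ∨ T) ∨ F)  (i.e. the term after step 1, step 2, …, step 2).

Answer: after 2 steps: x1 ∨ T

Reduction:
  start: x1 ∨ ((T ∨ T) ∨ F)
  [1] x1 ∨ (T ∨ T)
  [2] x1 ∨ T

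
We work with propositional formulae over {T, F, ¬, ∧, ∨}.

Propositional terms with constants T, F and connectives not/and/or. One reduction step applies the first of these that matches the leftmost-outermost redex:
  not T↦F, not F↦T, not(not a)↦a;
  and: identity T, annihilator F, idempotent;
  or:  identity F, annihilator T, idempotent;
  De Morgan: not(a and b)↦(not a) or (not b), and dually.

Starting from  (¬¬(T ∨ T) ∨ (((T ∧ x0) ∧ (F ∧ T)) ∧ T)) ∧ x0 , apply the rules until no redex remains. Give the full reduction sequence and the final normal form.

  start: (¬¬(T ∨ T) ∨ (((T ∧ x0) ∧ (F ∧ T)) ∧ T)) ∧ x0
  [1] ((T ∨ T) ∨ (((T ∧ x0) ∧ (F ∧ T)) ∧ T)) ∧ x0
  [2] (T ∨ (((T ∧ x0) ∧ (F ∧ T)) ∧ T)) ∧ x0
  [3] T ∧ x0
  [4] x0

Answer: normal form = x0  (in 4 steps)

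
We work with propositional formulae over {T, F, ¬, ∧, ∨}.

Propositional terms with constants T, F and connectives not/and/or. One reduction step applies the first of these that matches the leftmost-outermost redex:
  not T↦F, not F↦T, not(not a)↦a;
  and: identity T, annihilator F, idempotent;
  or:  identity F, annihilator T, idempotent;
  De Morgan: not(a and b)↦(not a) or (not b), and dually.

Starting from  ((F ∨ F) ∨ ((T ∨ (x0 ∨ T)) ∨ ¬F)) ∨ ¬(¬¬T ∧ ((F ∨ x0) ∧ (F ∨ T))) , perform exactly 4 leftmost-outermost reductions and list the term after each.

  start: ((F ∨ F) ∨ ((T ∨ (x0 ∨ T)) ∨ ¬F)) ∨ ¬(¬¬T ∧ ((F ∨ x0) ∧ (F ∨ T)))
  step 1: (F ∨ ((T ∨ (x0 ∨ T)) ∨ ¬F)) ∨ ¬(¬¬T ∧ ((F ∨ x0) ∧ (F ∨ T)))
  step 2: ((T ∨ (x0 ∨ T)) ∨ ¬F) ∨ ¬(¬¬T ∧ ((F ∨ x0) ∧ (F ∨ T)))
  step 3: (T ∨ ¬F) ∨ ¬(¬¬T ∧ ((F ∨ x0) ∧ (F ∨ T)))
  step 4: T ∨ ¬(¬¬T ∧ ((F ∨ x0) ∧ (F ∨ T)))

Answer: after 4 steps: T ∨ ¬(¬¬T ∧ ((F ∨ x0) ∧ (F ∨ T)))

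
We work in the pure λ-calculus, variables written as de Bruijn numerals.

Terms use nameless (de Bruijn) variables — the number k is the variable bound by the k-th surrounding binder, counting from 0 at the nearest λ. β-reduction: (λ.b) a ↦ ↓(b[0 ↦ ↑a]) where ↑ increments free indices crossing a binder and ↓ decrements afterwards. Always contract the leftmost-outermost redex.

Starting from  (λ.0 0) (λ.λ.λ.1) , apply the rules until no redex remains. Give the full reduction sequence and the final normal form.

Answer: normal form = λ.λ.1  (in 2 steps)

Derivation:
  start: (λ.0 0) (λ.λ.λ.1)
  [1] (λ.λ.λ.1) (λ.λ.λ.1)
  [2] λ.λ.1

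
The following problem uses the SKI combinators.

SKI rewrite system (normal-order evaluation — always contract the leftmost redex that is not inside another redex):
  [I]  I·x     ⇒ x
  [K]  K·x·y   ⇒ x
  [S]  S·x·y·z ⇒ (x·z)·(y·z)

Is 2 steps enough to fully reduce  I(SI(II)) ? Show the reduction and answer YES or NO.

  start: I(SI(II))
  step 1: SI(II)
  step 2: SII

Answer: YES — reaches normal form SII in 2 ≤ 2 steps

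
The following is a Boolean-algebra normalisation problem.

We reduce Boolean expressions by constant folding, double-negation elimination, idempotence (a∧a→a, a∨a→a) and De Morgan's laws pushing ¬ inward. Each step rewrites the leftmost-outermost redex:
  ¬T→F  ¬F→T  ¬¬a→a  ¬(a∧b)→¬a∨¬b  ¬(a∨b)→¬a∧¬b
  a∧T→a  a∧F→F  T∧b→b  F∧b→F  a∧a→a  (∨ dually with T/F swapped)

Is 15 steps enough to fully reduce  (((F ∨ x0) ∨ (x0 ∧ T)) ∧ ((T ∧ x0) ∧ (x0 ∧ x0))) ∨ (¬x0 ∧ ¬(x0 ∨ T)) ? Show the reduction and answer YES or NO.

Answer: YES — reaches normal form x0 in 12 ≤ 15 steps

Reduction:
  start: (((F ∨ x0) ∨ (x0 ∧ T)) ∧ ((T ∧ x0) ∧ (x0 ∧ x0))) ∨ (¬x0 ∧ ¬(x0 ∨ T))
  →1  ((x0 ∨ (x0 ∧ T)) ∧ ((T ∧ x0) ∧ (x0 ∧ x0))) ∨ (¬x0 ∧ ¬(x0 ∨ T))
  →2  ((x0 ∨ x0) ∧ ((T ∧ x0) ∧ (x0 ∧ x0))) ∨ (¬x0 ∧ ¬(x0 ∨ T))
  →3  (x0 ∧ ((T ∧ x0) ∧ (x0 ∧ x0))) ∨ (¬x0 ∧ ¬(x0 ∨ T))
  →4  (x0 ∧ (x0 ∧ (x0 ∧ x0))) ∨ (¬x0 ∧ ¬(x0 ∨ T))
  →5  (x0 ∧ (x0 ∧ x0)) ∨ (¬x0 ∧ ¬(x0 ∨ T))
  →6  (x0 ∧ x0) ∨ (¬x0 ∧ ¬(x0 ∨ T))
  →7  x0 ∨ (¬x0 ∧ ¬(x0 ∨ T))
  →8  x0 ∨ (¬x0 ∧ (¬x0 ∧ ¬T))
  →9  x0 ∨ (¬x0 ∧ (¬x0 ∧ F))
  →10  x0 ∨ (¬x0 ∧ F)
  →11  x0 ∨ F
  →12  x0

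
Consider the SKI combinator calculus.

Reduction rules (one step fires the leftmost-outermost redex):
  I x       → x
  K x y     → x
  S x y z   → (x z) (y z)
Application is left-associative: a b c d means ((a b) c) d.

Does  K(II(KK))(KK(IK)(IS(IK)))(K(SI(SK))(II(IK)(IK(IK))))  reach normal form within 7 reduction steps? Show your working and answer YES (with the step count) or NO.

  start: K(II(KK))(KK(IK)(IS(IK)))(K(SI(SK))(II(IK)(IK(IK))))
  step 1: II(KK)(K(SI(SK))(II(IK)(IK(IK))))
  step 2: I(KK)(K(SI(SK))(II(IK)(IK(IK))))
  step 3: KK(K(SI(SK))(II(IK)(IK(IK))))
  step 4: K

Answer: YES — reaches normal form K in 4 ≤ 7 steps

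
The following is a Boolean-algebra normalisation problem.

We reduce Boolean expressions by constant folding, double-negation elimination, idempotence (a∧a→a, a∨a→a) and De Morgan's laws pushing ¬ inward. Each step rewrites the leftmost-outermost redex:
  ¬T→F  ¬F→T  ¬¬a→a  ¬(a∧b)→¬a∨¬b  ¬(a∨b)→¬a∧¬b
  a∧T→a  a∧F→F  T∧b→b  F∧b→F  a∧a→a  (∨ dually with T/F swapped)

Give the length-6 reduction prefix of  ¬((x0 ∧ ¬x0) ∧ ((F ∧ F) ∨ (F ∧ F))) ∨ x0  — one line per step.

  start: ¬((x0 ∧ ¬x0) ∧ ((F ∧ F) ∨ (F ∧ F))) ∨ x0
  [1] (¬(x0 ∧ ¬x0) ∨ ¬((F ∧ F) ∨ (F ∧ F))) ∨ x0
  [2] ((¬x0 ∨ ¬¬x0) ∨ ¬((F ∧ F) ∨ (F ∧ F))) ∨ x0
  [3] ((¬x0 ∨ x0) ∨ ¬((F ∧ F) ∨ (F ∧ F))) ∨ x0
  [4] ((¬x0 ∨ x0) ∨ (¬(F ∧ F) ∧ ¬(F ∧ F))) ∨ x0
  [5] ((¬x0 ∨ x0) ∨ ¬(F ∧ F)) ∨ x0
  [6] ((¬x0 ∨ x0) ∨ (¬F ∨ ¬F)) ∨ x0

Answer: after 6 steps: ((¬x0 ∨ x0) ∨ (¬F ∨ ¬F)) ∨ x0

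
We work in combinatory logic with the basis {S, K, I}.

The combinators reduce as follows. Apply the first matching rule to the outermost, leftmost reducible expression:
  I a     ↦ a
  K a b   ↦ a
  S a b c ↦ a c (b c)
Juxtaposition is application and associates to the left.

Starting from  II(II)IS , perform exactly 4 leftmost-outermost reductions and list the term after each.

  start: II(II)IS
  [1] I(II)IS
  [2] IIIS
  [3] IIS
  [4] IS

Answer: after 4 steps: IS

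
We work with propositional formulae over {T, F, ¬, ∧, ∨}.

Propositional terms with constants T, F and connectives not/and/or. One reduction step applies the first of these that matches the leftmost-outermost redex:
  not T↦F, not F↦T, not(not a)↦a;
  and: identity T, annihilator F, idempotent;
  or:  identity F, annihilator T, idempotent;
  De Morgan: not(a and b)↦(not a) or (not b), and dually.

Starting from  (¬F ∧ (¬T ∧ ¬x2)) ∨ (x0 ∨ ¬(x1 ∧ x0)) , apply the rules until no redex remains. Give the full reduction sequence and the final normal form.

  start: (¬F ∧ (¬T ∧ ¬x2)) ∨ (x0 ∨ ¬(x1 ∧ x0))
  [1] (T ∧ (¬T ∧ ¬x2)) ∨ (x0 ∨ ¬(x1 ∧ x0))
  [2] (¬T ∧ ¬x2) ∨ (x0 ∨ ¬(x1 ∧ x0))
  [3] (F ∧ ¬x2) ∨ (x0 ∨ ¬(x1 ∧ x0))
  [4] F ∨ (x0 ∨ ¬(x1 ∧ x0))
  [5] x0 ∨ ¬(x1 ∧ x0)
  [6] x0 ∨ (¬x1 ∨ ¬x0)

Answer: normal form = x0 ∨ (¬x1 ∨ ¬x0)  (in 6 steps)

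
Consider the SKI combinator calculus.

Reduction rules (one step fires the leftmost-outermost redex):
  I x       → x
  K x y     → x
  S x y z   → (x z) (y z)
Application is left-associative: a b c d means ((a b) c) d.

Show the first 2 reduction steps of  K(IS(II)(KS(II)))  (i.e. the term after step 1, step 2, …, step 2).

Answer: after 2 steps: K(SI(KS(II)))

Working:
  start: K(IS(II)(KS(II)))
  step 1: K(S(II)(KS(II)))
  step 2: K(SI(KS(II)))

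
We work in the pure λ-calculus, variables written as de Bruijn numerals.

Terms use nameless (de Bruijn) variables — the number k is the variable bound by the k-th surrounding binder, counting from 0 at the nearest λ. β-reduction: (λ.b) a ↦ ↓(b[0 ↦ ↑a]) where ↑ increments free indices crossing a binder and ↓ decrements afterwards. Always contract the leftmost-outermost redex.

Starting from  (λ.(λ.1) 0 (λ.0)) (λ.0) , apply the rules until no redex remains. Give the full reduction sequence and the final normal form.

  start: (λ.(λ.1) 0 (λ.0)) (λ.0)
  →1  (λ.λ.0) (λ.0) (λ.0)
  →2  (λ.0) (λ.0)
  →3  λ.0

Answer: normal form = λ.0  (in 3 steps)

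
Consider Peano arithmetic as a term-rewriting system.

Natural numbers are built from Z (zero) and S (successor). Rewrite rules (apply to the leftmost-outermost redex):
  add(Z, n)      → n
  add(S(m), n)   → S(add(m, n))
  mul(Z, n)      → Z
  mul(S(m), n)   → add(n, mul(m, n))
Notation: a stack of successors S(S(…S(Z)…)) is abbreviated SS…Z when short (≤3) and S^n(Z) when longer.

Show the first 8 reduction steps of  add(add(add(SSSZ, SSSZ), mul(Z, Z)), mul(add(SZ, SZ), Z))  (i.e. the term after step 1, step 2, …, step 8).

Answer: after 8 steps: S(S(add(S(add(add(Z, SSSZ), mul(Z, Z))), mul(add(SZ, SZ), Z))))

Reduction:
  start: add(add(add(SSSZ, SSSZ), mul(Z, Z)), mul(add(SZ, SZ), Z))
  →1  add(add(S(add(SSZ, SSSZ)), mul(Z, Z)), mul(add(SZ, SZ), Z))
  →2  add(S(add(add(SSZ, SSSZ), mul(Z, Z))), mul(add(SZ, SZ), Z))
  →3  S(add(add(add(SSZ, SSSZ), mul(Z, Z)), mul(add(SZ, SZ), Z)))
  →4  S(add(add(S(add(SZ, SSSZ)), mul(Z, Z)), mul(add(SZ, SZ), Z)))
  →5  S(add(S(add(add(SZ, SSSZ), mul(Z, Z))), mul(add(SZ, SZ), Z)))
  →6  S(S(add(add(add(SZ, SSSZ), mul(Z, Z)), mul(add(SZ, SZ), Z))))
  →7  S(S(add(add(S(add(Z, SSSZ)), mul(Z, Z)), mul(add(SZ, SZ), Z))))
  →8  S(S(add(S(add(add(Z, SSSZ), mul(Z, Z))), mul(add(SZ, SZ), Z))))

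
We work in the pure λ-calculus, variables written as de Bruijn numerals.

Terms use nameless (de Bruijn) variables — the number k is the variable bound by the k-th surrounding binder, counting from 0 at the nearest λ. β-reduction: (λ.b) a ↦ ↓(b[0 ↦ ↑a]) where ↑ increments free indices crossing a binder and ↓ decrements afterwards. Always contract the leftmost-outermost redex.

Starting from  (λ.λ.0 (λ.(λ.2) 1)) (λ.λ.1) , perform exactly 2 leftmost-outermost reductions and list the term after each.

Answer: after 2 steps: λ.0 (λ.1)

Derivation:
  start: (λ.λ.0 (λ.(λ.2) 1)) (λ.λ.1)
  step 1: λ.0 (λ.(λ.2) 1)
  step 2: λ.0 (λ.1)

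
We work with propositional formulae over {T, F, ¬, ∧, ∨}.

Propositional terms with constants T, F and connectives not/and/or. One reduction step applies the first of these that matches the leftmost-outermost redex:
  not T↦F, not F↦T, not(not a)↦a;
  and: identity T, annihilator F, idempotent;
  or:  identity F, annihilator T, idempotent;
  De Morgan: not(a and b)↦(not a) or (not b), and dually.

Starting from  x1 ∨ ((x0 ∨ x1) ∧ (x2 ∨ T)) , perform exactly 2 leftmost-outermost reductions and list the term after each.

Answer: after 2 steps: x1 ∨ (x0 ∨ x1)

Derivation:
  start: x1 ∨ ((x0 ∨ x1) ∧ (x2 ∨ T))
  step 1: x1 ∨ ((x0 ∨ x1) ∧ T)
  step 2: x1 ∨ (x0 ∨ x1)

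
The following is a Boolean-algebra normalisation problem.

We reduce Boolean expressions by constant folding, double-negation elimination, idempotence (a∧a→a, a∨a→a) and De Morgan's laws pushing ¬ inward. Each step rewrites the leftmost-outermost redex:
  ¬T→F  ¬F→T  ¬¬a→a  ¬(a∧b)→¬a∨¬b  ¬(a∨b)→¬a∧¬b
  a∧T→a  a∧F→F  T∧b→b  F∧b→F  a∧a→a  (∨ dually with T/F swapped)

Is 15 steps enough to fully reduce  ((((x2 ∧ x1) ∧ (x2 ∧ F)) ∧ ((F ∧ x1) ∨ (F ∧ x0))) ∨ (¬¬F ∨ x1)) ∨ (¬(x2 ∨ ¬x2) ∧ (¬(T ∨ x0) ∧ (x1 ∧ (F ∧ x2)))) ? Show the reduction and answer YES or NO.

Answer: YES — reaches normal form x1 in 14 ≤ 15 steps

Working:
  start: ((((x2 ∧ x1) ∧ (x2 ∧ F)) ∧ ((F ∧ x1) ∨ (F ∧ x0))) ∨ (¬¬F ∨ x1)) ∨ (¬(x2 ∨ ¬x2) ∧ (¬(T ∨ x0) ∧ (x1 ∧ (F ∧ x2))))
  [1] ((((x2 ∧ x1) ∧ F) ∧ ((F ∧ x1) ∨ (F ∧ x0))) ∨ (¬¬F ∨ x1)) ∨ (¬(x2 ∨ ¬x2) ∧ (¬(T ∨ x0) ∧ (x1 ∧ (F ∧ x2))))
  [2] ((F ∧ ((F ∧ x1) ∨ (F ∧ x0))) ∨ (¬¬F ∨ x1)) ∨ (¬(x2 ∨ ¬x2) ∧ (¬(T ∨ x0) ∧ (x1 ∧ (F ∧ x2))))
  [3] (F ∨ (¬¬F ∨ x1)) ∨ (¬(x2 ∨ ¬x2) ∧ (¬(T ∨ x0) ∧ (x1 ∧ (F ∧ x2))))
  [4] (¬¬F ∨ x1) ∨ (¬(x2 ∨ ¬x2) ∧ (¬(T ∨ x0) ∧ (x1 ∧ (F ∧ x2))))
  [5] (F ∨ x1) ∨ (¬(x2 ∨ ¬x2) ∧ (¬(T ∨ x0) ∧ (x1 ∧ (F ∧ x2))))
  [6] x1 ∨ (¬(x2 ∨ ¬x2) ∧ (¬(T ∨ x0) ∧ (x1 ∧ (F ∧ x2))))
  [7] x1 ∨ ((¬x2 ∧ ¬¬x2) ∧ (¬(T ∨ x0) ∧ (x1 ∧ (F ∧ x2))))
  [8] x1 ∨ ((¬x2 ∧ x2) ∧ (¬(T ∨ x0) ∧ (x1 ∧ (F ∧ x2))))
  [9] x1 ∨ ((¬x2 ∧ x2) ∧ ((¬T ∧ ¬x0) ∧ (x1 ∧ (F ∧ x2))))
  [10] x1 ∨ ((¬x2 ∧ x2) ∧ ((F ∧ ¬x0) ∧ (x1 ∧ (F ∧ x2))))
  [11] x1 ∨ ((¬x2 ∧ x2) ∧ (F ∧ (x1 ∧ (F ∧ x2))))
  [12] x1 ∨ ((¬x2 ∧ x2) ∧ F)
  [13] x1 ∨ F
  [14] x1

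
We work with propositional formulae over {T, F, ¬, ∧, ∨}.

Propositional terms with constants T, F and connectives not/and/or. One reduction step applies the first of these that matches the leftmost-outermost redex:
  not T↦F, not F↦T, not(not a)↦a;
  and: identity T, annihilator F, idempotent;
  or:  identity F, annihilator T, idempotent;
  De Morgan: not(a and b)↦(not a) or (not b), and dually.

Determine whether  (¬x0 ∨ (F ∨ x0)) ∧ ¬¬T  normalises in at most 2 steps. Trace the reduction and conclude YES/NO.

Answer: NO — after 2 steps the term is (¬x0 ∨ x0) ∧ T, not yet normal

Reduction:
  start: (¬x0 ∨ (F ∨ x0)) ∧ ¬¬T
  →1  (¬x0 ∨ x0) ∧ ¬¬T
  →2  (¬x0 ∨ x0) ∧ T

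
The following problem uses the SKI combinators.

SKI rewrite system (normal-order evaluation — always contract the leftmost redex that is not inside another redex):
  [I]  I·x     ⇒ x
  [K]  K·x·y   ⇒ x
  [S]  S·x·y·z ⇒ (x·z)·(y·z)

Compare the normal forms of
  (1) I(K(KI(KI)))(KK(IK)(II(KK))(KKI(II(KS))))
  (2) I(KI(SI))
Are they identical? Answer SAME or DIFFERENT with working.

Answer: SAME — A ⇓ I, B ⇓ I

Working:
Term A:
  start: I(K(KI(KI)))(KK(IK)(II(KK))(KKI(II(KS))))
  [1] K(KI(KI))(KK(IK)(II(KK))(KKI(II(KS))))
  [2] KI(KI)
  [3] I

Term B:
  start: I(KI(SI))
  [1] KI(SI)
  [2] I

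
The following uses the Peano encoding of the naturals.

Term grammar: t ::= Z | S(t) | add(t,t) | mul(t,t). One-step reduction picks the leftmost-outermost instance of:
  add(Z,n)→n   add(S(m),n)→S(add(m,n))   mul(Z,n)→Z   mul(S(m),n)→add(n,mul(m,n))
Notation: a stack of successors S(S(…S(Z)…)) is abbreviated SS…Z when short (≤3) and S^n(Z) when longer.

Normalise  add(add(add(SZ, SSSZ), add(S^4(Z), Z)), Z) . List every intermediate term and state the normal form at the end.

  start: add(add(add(SZ, SSSZ), add(S^4(Z), Z)), Z)
  [1] add(add(S(add(Z, SSSZ)), add(S^4(Z), Z)), Z)
  [2] add(S(add(add(Z, SSSZ), add(S^4(Z), Z))), Z)
  [3] S(add(add(add(Z, SSSZ), add(S^4(Z), Z)), Z))
  [4] S(add(add(SSSZ, add(S^4(Z), Z)), Z))
  [5] S(add(S(add(SSZ, add(S^4(Z), Z))), Z))
  [6] S(S(add(add(SSZ, add(S^4(Z), Z)), Z)))
  [7] S(S(add(S(add(SZ, add(S^4(Z), Z))), Z)))
  [8] S(S(S(add(add(SZ, add(S^4(Z), Z)), Z))))
  [9] S(S(S(add(S(add(Z, add(S^4(Z), Z))), Z))))
  [10] S(S(S(S(add(add(Z, add(S^4(Z), Z)), Z)))))
  [11] S(S(S(S(add(add(S^4(Z), Z), Z)))))
  [12] S(S(S(S(add(S(add(SSSZ, Z)), Z)))))
  [13] S(S(S(S(S(add(add(SSSZ, Z), Z))))))
  [14] S(S(S(S(S(add(S(add(SSZ, Z)), Z))))))
  [15] S(S(S(S(S(S(add(add(SSZ, Z), Z)))))))
  [16] S(S(S(S(S(S(add(S(add(SZ, Z)), Z)))))))
  [17] S(S(S(S(S(S(S(add(add(SZ, Z), Z))))))))
  [18] S(S(S(S(S(S(S(add(S(add(Z, Z)), Z))))))))
  [19] S(S(S(S(S(S(S(S(add(add(Z, Z), Z)))))))))
  [20] S(S(S(S(S(S(S(S(add(Z, Z)))))))))
  [21] S^8(Z)

Answer: normal form = S^8(Z)  (in 21 steps)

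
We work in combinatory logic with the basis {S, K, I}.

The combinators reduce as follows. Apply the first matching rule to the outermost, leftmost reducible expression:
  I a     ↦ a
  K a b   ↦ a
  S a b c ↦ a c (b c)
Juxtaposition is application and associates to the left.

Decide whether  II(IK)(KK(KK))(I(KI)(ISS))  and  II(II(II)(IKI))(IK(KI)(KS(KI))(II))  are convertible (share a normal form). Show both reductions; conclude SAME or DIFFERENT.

Answer: DIFFERENT — A ⇓ K, B ⇓ I

Working:
Term A:
  start: II(IK)(KK(KK))(I(KI)(ISS))
  step 1: I(IK)(KK(KK))(I(KI)(ISS))
  step 2: IK(KK(KK))(I(KI)(ISS))
  step 3: K(KK(KK))(I(KI)(ISS))
  step 4: KK(KK)
  step 5: K

Term B:
  start: II(II(II)(IKI))(IK(KI)(KS(KI))(II))
  step 1: I(II(II)(IKI))(IK(KI)(KS(KI))(II))
  step 2: II(II)(IKI)(IK(KI)(KS(KI))(II))
  step 3: I(II)(IKI)(IK(KI)(KS(KI))(II))
  step 4: II(IKI)(IK(KI)(KS(KI))(II))
  step 5: I(IKI)(IK(KI)(KS(KI))(II))
  step 6: IKI(IK(KI)(KS(KI))(II))
  step 7: KI(IK(KI)(KS(KI))(II))
  step 8: I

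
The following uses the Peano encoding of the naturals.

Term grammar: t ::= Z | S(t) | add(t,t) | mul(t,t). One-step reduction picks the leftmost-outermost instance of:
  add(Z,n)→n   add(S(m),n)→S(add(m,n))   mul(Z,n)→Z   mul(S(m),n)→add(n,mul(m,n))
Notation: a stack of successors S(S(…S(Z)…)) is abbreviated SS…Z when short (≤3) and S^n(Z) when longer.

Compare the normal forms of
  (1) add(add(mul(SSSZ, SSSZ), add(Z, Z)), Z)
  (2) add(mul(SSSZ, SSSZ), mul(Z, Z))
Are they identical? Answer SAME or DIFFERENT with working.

Term A:
  start: add(add(mul(SSSZ, SSSZ), add(Z, Z)), Z)
  [1] add(add(add(SSSZ, mul(SSZ, SSSZ)), add(Z, Z)), Z)
  [2] add(add(S(add(SSZ, mul(SSZ, SSSZ))), add(Z, Z)), Z)
  [3] add(S(add(add(SSZ, mul(SSZ, SSSZ)), add(Z, Z))), Z)
  [4] S(add(add(add(SSZ, mul(SSZ, SSSZ)), add(Z, Z)), Z))
  [5] S(add(add(S(add(SZ, mul(SSZ, SSSZ))), add(Z, Z)), Z))
  [6] S(add(S(add(add(SZ, mul(SSZ, SSSZ)), add(Z, Z))), Z))
  [7] S(S(add(add(add(SZ, mul(SSZ, SSSZ)), add(Z, Z)), Z)))
  [8] S(S(add(add(S(add(Z, mul(SSZ, SSSZ))), add(Z, Z)), Z)))
  [9] S(S(add(S(add(add(Z, mul(SSZ, SSSZ)), add(Z, Z))), Z)))
  [10] S(S(S(add(add(add(Z, mul(SSZ, SSSZ)), add(Z, Z)), Z))))
  [11] S(S(S(add(add(mul(SSZ, SSSZ), add(Z, Z)), Z))))
  [12] S(S(S(add(add(add(SSSZ, mul(SZ, SSSZ)), add(Z, Z)), Z))))
  [13] S(S(S(add(add(S(add(SSZ, mul(SZ, SSSZ))), add(Z, Z)), Z))))
  [14] S(S(S(add(S(add(add(SSZ, mul(SZ, SSSZ)), add(Z, Z))), Z))))
  [15] S(S(S(S(add(add(add(SSZ, mul(SZ, SSSZ)), add(Z, Z)), Z)))))
  [16] S(S(S(S(add(add(S(add(SZ, mul(SZ, SSSZ))), add(Z, Z)), Z)))))
  [17] S(S(S(S(add(S(add(add(SZ, mul(SZ, SSSZ)), add(Z, Z))), Z)))))
  [18] S(S(S(S(S(add(add(add(SZ, mul(SZ, SSSZ)), add(Z, Z)), Z))))))
  [19] S(S(S(S(S(add(add(S(add(Z, mul(SZ, SSSZ))), add(Z, Z)), Z))))))
  [20] S(S(S(S(S(add(S(add(add(Z, mul(SZ, SSSZ)), add(Z, Z))), Z))))))
  [21] S(S(S(S(S(S(add(add(add(Z, mul(SZ, SSSZ)), add(Z, Z)), Z)))))))
  [22] S(S(S(S(S(S(add(add(mul(SZ, SSSZ), add(Z, Z)), Z)))))))
  [23] S(S(S(S(S(S(add(add(add(SSSZ, mul(Z, SSSZ)), add(Z, Z)), Z)))))))
  [24] S(S(S(S(S(S(add(add(S(add(SSZ, mul(Z, SSSZ))), add(Z, Z)), Z)))))))
  [25] S(S(S(S(S(S(add(S(add(add(SSZ, mul(Z, SSSZ)), add(Z, Z))), Z)))))))
  [26] S(S(S(S(S(S(S(add(add(add(SSZ, mul(Z, SSSZ)), add(Z, Z)), Z))))))))
  [27] S(S(S(S(S(S(S(add(add(S(add(SZ, mul(Z, SSSZ))), add(Z, Z)), Z))))))))
  [28] S(S(S(S(S(S(S(add(S(add(add(SZ, mul(Z, SSSZ)), add(Z, Z))), Z))))))))
  [29] S(S(S(S(S(S(S(S(add(add(add(SZ, mul(Z, SSSZ)), add(Z, Z)), Z)))))))))
  [30] S(S(S(S(S(S(S(S(add(add(S(add(Z, mul(Z, SSSZ))), add(Z, Z)), Z)))))))))
  [31] S(S(S(S(S(S(S(S(add(S(add(add(Z, mul(Z, SSSZ)), add(Z, Z))), Z)))))))))
  [32] S(S(S(S(S(S(S(S(S(add(add(add(Z, mul(Z, SSSZ)), add(Z, Z)), Z))))))))))
  [33] S(S(S(S(S(S(S(S(S(add(add(mul(Z, SSSZ), add(Z, Z)), Z))))))))))
  [34] S(S(S(S(S(S(S(S(S(add(add(Z, add(Z, Z)), Z))))))))))
  [35] S(S(S(S(S(S(S(S(S(add(add(Z, Z), Z))))))))))
  [36] S(S(S(S(S(S(S(S(S(add(Z, Z))))))))))
  [37] S^9(Z)

Term B:
  start: add(mul(SSSZ, SSSZ), mul(Z, Z))
  [1] add(add(SSSZ, mul(SSZ, SSSZ)), mul(Z, Z))
  [2] add(S(add(SSZ, mul(SSZ, SSSZ))), mul(Z, Z))
  [3] S(add(add(SSZ, mul(SSZ, SSSZ)), mul(Z, Z)))
  [4] S(add(S(add(SZ, mul(SSZ, SSSZ))), mul(Z, Z)))
  [5] S(S(add(add(SZ, mul(SSZ, SSSZ)), mul(Z, Z))))
  [6] S(S(add(S(add(Z, mul(SSZ, SSSZ))), mul(Z, Z))))
  [7] S(S(S(add(add(Z, mul(SSZ, SSSZ)), mul(Z, Z)))))
  [8] S(S(S(add(mul(SSZ, SSSZ), mul(Z, Z)))))
  [9] S(S(S(add(add(SSSZ, mul(SZ, SSSZ)), mul(Z, Z)))))
  [10] S(S(S(add(S(add(SSZ, mul(SZ, SSSZ))), mul(Z, Z)))))
  [11] S(S(S(S(add(add(SSZ, mul(SZ, SSSZ)), mul(Z, Z))))))
  [12] S(S(S(S(add(S(add(SZ, mul(SZ, SSSZ))), mul(Z, Z))))))
  [13] S(S(S(S(S(add(add(SZ, mul(SZ, SSSZ)), mul(Z, Z)))))))
  [14] S(S(S(S(S(add(S(add(Z, mul(SZ, SSSZ))), mul(Z, Z)))))))
  [15] S(S(S(S(S(S(add(add(Z, mul(SZ, SSSZ)), mul(Z, Z))))))))
  [16] S(S(S(S(S(S(add(mul(SZ, SSSZ), mul(Z, Z))))))))
  [17] S(S(S(S(S(S(add(add(SSSZ, mul(Z, SSSZ)), mul(Z, Z))))))))
  [18] S(S(S(S(S(S(add(S(add(SSZ, mul(Z, SSSZ))), mul(Z, Z))))))))
  [19] S(S(S(S(S(S(S(add(add(SSZ, mul(Z, SSSZ)), mul(Z, Z)))))))))
  [20] S(S(S(S(S(S(S(add(S(add(SZ, mul(Z, SSSZ))), mul(Z, Z)))))))))
  [21] S(S(S(S(S(S(S(S(add(add(SZ, mul(Z, SSSZ)), mul(Z, Z))))))))))
  [22] S(S(S(S(S(S(S(S(add(S(add(Z, mul(Z, SSSZ))), mul(Z, Z))))))))))
  [23] S(S(S(S(S(S(S(S(S(add(add(Z, mul(Z, SSSZ)), mul(Z, Z)))))))))))
  [24] S(S(S(S(S(S(S(S(S(add(mul(Z, SSSZ), mul(Z, Z)))))))))))
  [25] S(S(S(S(S(S(S(S(S(add(Z, mul(Z, Z)))))))))))
  [26] S(S(S(S(S(S(S(S(S(mul(Z, Z))))))))))
  [27] S^9(Z)

Answer: SAME — A ⇓ S^9(Z), B ⇓ S^9(Z)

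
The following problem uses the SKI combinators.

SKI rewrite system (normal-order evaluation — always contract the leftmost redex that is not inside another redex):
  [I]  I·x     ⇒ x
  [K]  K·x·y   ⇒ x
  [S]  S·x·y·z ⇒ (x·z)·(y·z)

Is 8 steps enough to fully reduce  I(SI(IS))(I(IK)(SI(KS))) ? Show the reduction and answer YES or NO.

Answer: YES — reaches normal form SI(KS) in 6 ≤ 8 steps

Reduction:
  start: I(SI(IS))(I(IK)(SI(KS)))
  [1] SI(IS)(I(IK)(SI(KS)))
  [2] I(I(IK)(SI(KS)))(IS(I(IK)(SI(KS))))
  [3] I(IK)(SI(KS))(IS(I(IK)(SI(KS))))
  [4] IK(SI(KS))(IS(I(IK)(SI(KS))))
  [5] K(SI(KS))(IS(I(IK)(SI(KS))))
  [6] SI(KS)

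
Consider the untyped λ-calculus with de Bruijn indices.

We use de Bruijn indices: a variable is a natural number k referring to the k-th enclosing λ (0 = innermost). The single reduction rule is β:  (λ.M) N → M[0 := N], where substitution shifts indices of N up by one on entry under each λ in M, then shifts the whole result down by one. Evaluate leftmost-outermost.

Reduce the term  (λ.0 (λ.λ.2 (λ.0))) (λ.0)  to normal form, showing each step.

Answer: normal form = λ.λ.λ.0  (in 3 steps)

Reduction:
  start: (λ.0 (λ.λ.2 (λ.0))) (λ.0)
  step 1: (λ.0) (λ.λ.(λ.0) (λ.0))
  step 2: λ.λ.(λ.0) (λ.0)
  step 3: λ.λ.λ.0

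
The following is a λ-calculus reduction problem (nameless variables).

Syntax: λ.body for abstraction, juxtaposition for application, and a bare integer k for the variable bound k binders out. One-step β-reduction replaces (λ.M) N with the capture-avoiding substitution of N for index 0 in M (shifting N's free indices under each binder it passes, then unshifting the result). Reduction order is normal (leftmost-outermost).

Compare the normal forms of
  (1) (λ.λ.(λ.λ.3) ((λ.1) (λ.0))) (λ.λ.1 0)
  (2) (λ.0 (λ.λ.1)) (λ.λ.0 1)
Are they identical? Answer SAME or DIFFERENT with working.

Term A:
  start: (λ.λ.(λ.λ.3) ((λ.1) (λ.0))) (λ.λ.1 0)
  →1  λ.(λ.λ.λ.λ.1 0) ((λ.1) (λ.0))
  →2  λ.λ.λ.λ.1 0

Term B:
  start: (λ.0 (λ.λ.1)) (λ.λ.0 1)
  →1  (λ.λ.0 1) (λ.λ.1)
  →2  λ.0 (λ.λ.1)

Answer: DIFFERENT — A ⇓ λ.λ.λ.λ.1 0, B ⇓ λ.0 (λ.λ.1)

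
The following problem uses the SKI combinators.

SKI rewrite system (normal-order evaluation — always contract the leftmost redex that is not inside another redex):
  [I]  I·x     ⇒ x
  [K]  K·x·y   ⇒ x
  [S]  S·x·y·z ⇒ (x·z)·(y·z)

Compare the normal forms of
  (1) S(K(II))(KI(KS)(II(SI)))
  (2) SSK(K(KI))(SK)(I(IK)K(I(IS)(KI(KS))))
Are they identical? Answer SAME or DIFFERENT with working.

Term A:
  start: S(K(II))(KI(KS)(II(SI)))
  step 1: S(KI)(KI(KS)(II(SI)))
  step 2: S(KI)(I(II(SI)))
  step 3: S(KI)(II(SI))
  step 4: S(KI)(I(SI))
  step 5: S(KI)(SI)

Term B:
  start: SSK(K(KI))(SK)(I(IK)K(I(IS)(KI(KS))))
  step 1: S(K(KI))(K(K(KI)))(SK)(I(IK)K(I(IS)(KI(KS))))
  step 2: K(KI)(SK)(K(K(KI))(SK))(I(IK)K(I(IS)(KI(KS))))
  step 3: KI(K(K(KI))(SK))(I(IK)K(I(IS)(KI(KS))))
  step 4: I(I(IK)K(I(IS)(KI(KS))))
  step 5: I(IK)K(I(IS)(KI(KS)))
  step 6: IKK(I(IS)(KI(KS)))
  step 7: KK(I(IS)(KI(KS)))
  step 8: K

Answer: DIFFERENT — A ⇓ S(KI)(SI), B ⇓ K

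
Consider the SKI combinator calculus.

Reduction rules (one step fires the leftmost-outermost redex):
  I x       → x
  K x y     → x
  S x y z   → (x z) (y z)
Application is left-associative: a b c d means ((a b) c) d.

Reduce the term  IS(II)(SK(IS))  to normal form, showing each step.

  start: IS(II)(SK(IS))
  [1] S(II)(SK(IS))
  [2] SI(SK(IS))
  [3] SI(SKS)

Answer: normal form = SI(SKS)  (in 3 steps)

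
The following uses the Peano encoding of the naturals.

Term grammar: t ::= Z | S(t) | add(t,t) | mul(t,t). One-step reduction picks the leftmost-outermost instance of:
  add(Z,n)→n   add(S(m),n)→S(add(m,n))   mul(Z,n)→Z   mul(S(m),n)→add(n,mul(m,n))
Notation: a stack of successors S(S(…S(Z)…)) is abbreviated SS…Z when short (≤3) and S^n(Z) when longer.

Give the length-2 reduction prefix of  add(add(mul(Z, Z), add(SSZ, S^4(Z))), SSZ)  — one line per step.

Answer: after 2 steps: add(add(SSZ, S^4(Z)), SSZ)

Derivation:
  start: add(add(mul(Z, Z), add(SSZ, S^4(Z))), SSZ)
  [1] add(add(Z, add(SSZ, S^4(Z))), SSZ)
  [2] add(add(SSZ, S^4(Z)), SSZ)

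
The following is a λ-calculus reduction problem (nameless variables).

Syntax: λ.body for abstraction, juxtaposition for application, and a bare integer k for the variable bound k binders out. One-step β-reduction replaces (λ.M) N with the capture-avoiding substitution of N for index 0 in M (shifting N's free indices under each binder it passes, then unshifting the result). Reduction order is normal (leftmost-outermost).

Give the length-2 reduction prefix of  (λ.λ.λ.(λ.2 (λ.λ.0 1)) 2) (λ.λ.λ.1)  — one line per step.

  start: (λ.λ.λ.(λ.2 (λ.λ.0 1)) 2) (λ.λ.λ.1)
  [1] λ.λ.(λ.2 (λ.λ.0 1)) (λ.λ.λ.1)
  [2] λ.λ.1 (λ.λ.0 1)

Answer: after 2 steps: λ.λ.1 (λ.λ.0 1)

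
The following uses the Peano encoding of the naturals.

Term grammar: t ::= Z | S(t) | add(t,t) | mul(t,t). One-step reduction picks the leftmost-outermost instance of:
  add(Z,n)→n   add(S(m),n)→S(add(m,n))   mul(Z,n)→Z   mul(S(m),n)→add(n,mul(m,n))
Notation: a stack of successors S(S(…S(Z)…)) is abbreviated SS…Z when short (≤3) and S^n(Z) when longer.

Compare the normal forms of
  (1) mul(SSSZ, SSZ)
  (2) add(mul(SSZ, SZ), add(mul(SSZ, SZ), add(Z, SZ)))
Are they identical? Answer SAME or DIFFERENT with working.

Answer: DIFFERENT — A ⇓ S^6(Z), B ⇓ S^5(Z)

Derivation:
Term A:
  start: mul(SSSZ, SSZ)
  →1  add(SSZ, mul(SSZ, SSZ))
  →2  S(add(SZ, mul(SSZ, SSZ)))
  →3  S(S(add(Z, mul(SSZ, SSZ))))
  →4  S(S(mul(SSZ, SSZ)))
  →5  S(S(add(SSZ, mul(SZ, SSZ))))
  →6  S(S(S(add(SZ, mul(SZ, SSZ)))))
  →7  S(S(S(S(add(Z, mul(SZ, SSZ))))))
  →8  S(S(S(S(mul(SZ, SSZ)))))
  →9  S(S(S(S(add(SSZ, mul(Z, SSZ))))))
  →10  S(S(S(S(S(add(SZ, mul(Z, SSZ)))))))
  →11  S(S(S(S(S(S(add(Z, mul(Z, SSZ))))))))
  →12  S(S(S(S(S(S(mul(Z, SSZ)))))))
  →13  S^6(Z)

Term B:
  start: add(mul(SSZ, SZ), add(mul(SSZ, SZ), add(Z, SZ)))
  →1  add(add(SZ, mul(SZ, SZ)), add(mul(SSZ, SZ), add(Z, SZ)))
  →2  add(S(add(Z, mul(SZ, SZ))), add(mul(SSZ, SZ), add(Z, SZ)))
  →3  S(add(add(Z, mul(SZ, SZ)), add(mul(SSZ, SZ), add(Z, SZ))))
  →4  S(add(mul(SZ, SZ), add(mul(SSZ, SZ), add(Z, SZ))))
  →5  S(add(add(SZ, mul(Z, SZ)), add(mul(SSZ, SZ), add(Z, SZ))))
  →6  S(add(S(add(Z, mul(Z, SZ))), add(mul(SSZ, SZ), add(Z, SZ))))
  →7  S(S(add(add(Z, mul(Z, SZ)), add(mul(SSZ, SZ), add(Z, SZ)))))
  →8  S(S(add(mul(Z, SZ), add(mul(SSZ, SZ), add(Z, SZ)))))
  →9  S(S(add(Z, add(mul(SSZ, SZ), add(Z, SZ)))))
  →10  S(S(add(mul(SSZ, SZ), add(Z, SZ))))
  →11  S(S(add(add(SZ, mul(SZ, SZ)), add(Z, SZ))))
  →12  S(S(add(S(add(Z, mul(SZ, SZ))), add(Z, SZ))))
  →13  S(S(S(add(add(Z, mul(SZ, SZ)), add(Z, SZ)))))
  →14  S(S(S(add(mul(SZ, SZ), add(Z, SZ)))))
  →15  S(S(S(add(add(SZ, mul(Z, SZ)), add(Z, SZ)))))
  →16  S(S(S(add(S(add(Z, mul(Z, SZ))), add(Z, SZ)))))
  →17  S(S(S(S(add(add(Z, mul(Z, SZ)), add(Z, SZ))))))
  →18  S(S(S(S(add(mul(Z, SZ), add(Z, SZ))))))
  →19  S(S(S(S(add(Z, add(Z, SZ))))))
  →20  S(S(S(S(add(Z, SZ)))))
  →21  S^5(Z)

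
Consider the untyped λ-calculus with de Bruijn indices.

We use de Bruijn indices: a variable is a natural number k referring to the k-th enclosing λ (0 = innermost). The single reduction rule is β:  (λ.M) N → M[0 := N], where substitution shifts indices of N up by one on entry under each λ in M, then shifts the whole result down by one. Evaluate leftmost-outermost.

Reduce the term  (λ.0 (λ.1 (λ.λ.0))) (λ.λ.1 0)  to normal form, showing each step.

  start: (λ.0 (λ.1 (λ.λ.0))) (λ.λ.1 0)
  [1] (λ.λ.1 0) (λ.(λ.λ.1 0) (λ.λ.0))
  [2] λ.(λ.(λ.λ.1 0) (λ.λ.0)) 0
  [3] λ.(λ.λ.1 0) (λ.λ.0)
  [4] λ.λ.(λ.λ.0) 0
  [5] λ.λ.λ.0

Answer: normal form = λ.λ.λ.0  (in 5 steps)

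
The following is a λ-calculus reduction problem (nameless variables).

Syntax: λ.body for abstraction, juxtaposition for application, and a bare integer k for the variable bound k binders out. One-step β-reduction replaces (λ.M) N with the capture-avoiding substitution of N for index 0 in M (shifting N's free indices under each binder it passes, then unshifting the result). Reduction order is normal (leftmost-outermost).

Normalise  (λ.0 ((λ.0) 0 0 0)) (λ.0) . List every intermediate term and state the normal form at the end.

  start: (λ.0 ((λ.0) 0 0 0)) (λ.0)
  step 1: (λ.0) ((λ.0) (λ.0) (λ.0) (λ.0))
  step 2: (λ.0) (λ.0) (λ.0) (λ.0)
  step 3: (λ.0) (λ.0) (λ.0)
  step 4: (λ.0) (λ.0)
  step 5: λ.0

Answer: normal form = λ.0  (in 5 steps)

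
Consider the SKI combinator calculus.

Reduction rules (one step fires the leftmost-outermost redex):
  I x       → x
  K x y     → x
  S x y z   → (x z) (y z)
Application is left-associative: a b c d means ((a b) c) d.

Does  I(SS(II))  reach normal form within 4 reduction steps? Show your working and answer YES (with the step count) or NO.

  start: I(SS(II))
  step 1: SS(II)
  step 2: SSI

Answer: YES — reaches normal form SSI in 2 ≤ 4 steps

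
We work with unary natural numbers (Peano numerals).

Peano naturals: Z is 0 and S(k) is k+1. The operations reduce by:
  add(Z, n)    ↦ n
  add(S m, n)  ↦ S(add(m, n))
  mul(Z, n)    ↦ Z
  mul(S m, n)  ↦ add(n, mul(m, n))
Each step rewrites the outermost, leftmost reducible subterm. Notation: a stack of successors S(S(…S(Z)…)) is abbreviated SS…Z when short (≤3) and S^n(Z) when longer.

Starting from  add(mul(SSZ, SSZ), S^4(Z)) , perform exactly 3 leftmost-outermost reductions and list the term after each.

  start: add(mul(SSZ, SSZ), S^4(Z))
  [1] add(add(SSZ, mul(SZ, SSZ)), S^4(Z))
  [2] add(S(add(SZ, mul(SZ, SSZ))), S^4(Z))
  [3] S(add(add(SZ, mul(SZ, SSZ)), S^4(Z)))

Answer: after 3 steps: S(add(add(SZ, mul(SZ, SSZ)), S^4(Z)))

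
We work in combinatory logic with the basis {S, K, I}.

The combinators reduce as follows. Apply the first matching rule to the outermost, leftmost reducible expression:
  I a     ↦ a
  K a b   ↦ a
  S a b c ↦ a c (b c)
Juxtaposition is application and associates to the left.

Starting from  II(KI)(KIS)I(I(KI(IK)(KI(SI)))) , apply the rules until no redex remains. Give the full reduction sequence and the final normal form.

Answer: normal form = I  (in 9 steps)

Derivation:
  start: II(KI)(KIS)I(I(KI(IK)(KI(SI))))
  [1] I(KI)(KIS)I(I(KI(IK)(KI(SI))))
  [2] KI(KIS)I(I(KI(IK)(KI(SI))))
  [3] II(I(KI(IK)(KI(SI))))
  [4] I(I(KI(IK)(KI(SI))))
  [5] I(KI(IK)(KI(SI)))
  [6] KI(IK)(KI(SI))
  [7] I(KI(SI))
  [8] KI(SI)
  [9] I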